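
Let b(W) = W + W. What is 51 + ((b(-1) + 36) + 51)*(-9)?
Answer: -714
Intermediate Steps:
b(W) = 2*W
51 + ((b(-1) + 36) + 51)*(-9) = 51 + ((2*(-1) + 36) + 51)*(-9) = 51 + ((-2 + 36) + 51)*(-9) = 51 + (34 + 51)*(-9) = 51 + 85*(-9) = 51 - 765 = -714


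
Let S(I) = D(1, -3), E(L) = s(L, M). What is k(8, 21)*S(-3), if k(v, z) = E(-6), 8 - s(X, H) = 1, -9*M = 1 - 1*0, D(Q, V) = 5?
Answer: 35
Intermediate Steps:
M = -⅑ (M = -(1 - 1*0)/9 = -(1 + 0)/9 = -⅑*1 = -⅑ ≈ -0.11111)
s(X, H) = 7 (s(X, H) = 8 - 1*1 = 8 - 1 = 7)
E(L) = 7
k(v, z) = 7
S(I) = 5
k(8, 21)*S(-3) = 7*5 = 35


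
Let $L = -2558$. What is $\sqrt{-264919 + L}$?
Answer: $i \sqrt{267477} \approx 517.18 i$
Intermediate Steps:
$\sqrt{-264919 + L} = \sqrt{-264919 - 2558} = \sqrt{-267477} = i \sqrt{267477}$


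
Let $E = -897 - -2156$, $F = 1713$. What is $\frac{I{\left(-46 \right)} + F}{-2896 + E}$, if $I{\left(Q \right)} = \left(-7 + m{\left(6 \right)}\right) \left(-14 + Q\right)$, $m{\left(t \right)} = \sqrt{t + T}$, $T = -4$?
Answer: $- \frac{2133}{1637} + \frac{60 \sqrt{2}}{1637} \approx -1.2512$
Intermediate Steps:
$E = 1259$ ($E = -897 + 2156 = 1259$)
$m{\left(t \right)} = \sqrt{-4 + t}$ ($m{\left(t \right)} = \sqrt{t - 4} = \sqrt{-4 + t}$)
$I{\left(Q \right)} = \left(-14 + Q\right) \left(-7 + \sqrt{2}\right)$ ($I{\left(Q \right)} = \left(-7 + \sqrt{-4 + 6}\right) \left(-14 + Q\right) = \left(-7 + \sqrt{2}\right) \left(-14 + Q\right) = \left(-14 + Q\right) \left(-7 + \sqrt{2}\right)$)
$\frac{I{\left(-46 \right)} + F}{-2896 + E} = \frac{\left(98 - 14 \sqrt{2} - -322 - 46 \sqrt{2}\right) + 1713}{-2896 + 1259} = \frac{\left(98 - 14 \sqrt{2} + 322 - 46 \sqrt{2}\right) + 1713}{-1637} = \left(\left(420 - 60 \sqrt{2}\right) + 1713\right) \left(- \frac{1}{1637}\right) = \left(2133 - 60 \sqrt{2}\right) \left(- \frac{1}{1637}\right) = - \frac{2133}{1637} + \frac{60 \sqrt{2}}{1637}$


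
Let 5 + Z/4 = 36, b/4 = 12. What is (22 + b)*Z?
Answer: 8680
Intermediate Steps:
b = 48 (b = 4*12 = 48)
Z = 124 (Z = -20 + 4*36 = -20 + 144 = 124)
(22 + b)*Z = (22 + 48)*124 = 70*124 = 8680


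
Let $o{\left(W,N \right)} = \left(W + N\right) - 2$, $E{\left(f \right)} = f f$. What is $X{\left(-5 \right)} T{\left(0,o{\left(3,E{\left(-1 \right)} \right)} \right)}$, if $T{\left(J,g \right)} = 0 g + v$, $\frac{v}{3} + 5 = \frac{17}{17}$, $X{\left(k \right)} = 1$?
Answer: $-12$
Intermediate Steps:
$E{\left(f \right)} = f^{2}$
$o{\left(W,N \right)} = -2 + N + W$ ($o{\left(W,N \right)} = \left(N + W\right) - 2 = -2 + N + W$)
$v = -12$ ($v = -15 + 3 \cdot \frac{17}{17} = -15 + 3 \cdot 17 \cdot \frac{1}{17} = -15 + 3 \cdot 1 = -15 + 3 = -12$)
$T{\left(J,g \right)} = -12$ ($T{\left(J,g \right)} = 0 g - 12 = 0 - 12 = -12$)
$X{\left(-5 \right)} T{\left(0,o{\left(3,E{\left(-1 \right)} \right)} \right)} = 1 \left(-12\right) = -12$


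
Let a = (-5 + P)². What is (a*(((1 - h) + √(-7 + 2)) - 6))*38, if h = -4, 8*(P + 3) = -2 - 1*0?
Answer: -20691/8 + 20691*I*√5/8 ≈ -2586.4 + 5783.3*I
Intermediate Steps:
P = -13/4 (P = -3 + (-2 - 1*0)/8 = -3 + (-2 + 0)/8 = -3 + (⅛)*(-2) = -3 - ¼ = -13/4 ≈ -3.2500)
a = 1089/16 (a = (-5 - 13/4)² = (-33/4)² = 1089/16 ≈ 68.063)
(a*(((1 - h) + √(-7 + 2)) - 6))*38 = (1089*(((1 - 1*(-4)) + √(-7 + 2)) - 6)/16)*38 = (1089*(((1 + 4) + √(-5)) - 6)/16)*38 = (1089*((5 + I*√5) - 6)/16)*38 = (1089*(-1 + I*√5)/16)*38 = (-1089/16 + 1089*I*√5/16)*38 = -20691/8 + 20691*I*√5/8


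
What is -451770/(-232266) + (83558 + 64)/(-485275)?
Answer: 4757384269/2683640075 ≈ 1.7727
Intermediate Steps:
-451770/(-232266) + (83558 + 64)/(-485275) = -451770*(-1/232266) + 83622*(-1/485275) = 75295/38711 - 11946/69325 = 4757384269/2683640075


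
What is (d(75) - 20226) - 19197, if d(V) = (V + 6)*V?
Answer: -33348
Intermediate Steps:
d(V) = V*(6 + V) (d(V) = (6 + V)*V = V*(6 + V))
(d(75) - 20226) - 19197 = (75*(6 + 75) - 20226) - 19197 = (75*81 - 20226) - 19197 = (6075 - 20226) - 19197 = -14151 - 19197 = -33348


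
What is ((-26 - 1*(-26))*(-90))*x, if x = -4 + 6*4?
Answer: 0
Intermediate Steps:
x = 20 (x = -4 + 24 = 20)
((-26 - 1*(-26))*(-90))*x = ((-26 - 1*(-26))*(-90))*20 = ((-26 + 26)*(-90))*20 = (0*(-90))*20 = 0*20 = 0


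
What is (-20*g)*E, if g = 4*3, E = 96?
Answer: -23040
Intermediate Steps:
g = 12
(-20*g)*E = -20*12*96 = -240*96 = -23040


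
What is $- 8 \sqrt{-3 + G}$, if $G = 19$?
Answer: $-32$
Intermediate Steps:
$- 8 \sqrt{-3 + G} = - 8 \sqrt{-3 + 19} = - 8 \sqrt{16} = \left(-8\right) 4 = -32$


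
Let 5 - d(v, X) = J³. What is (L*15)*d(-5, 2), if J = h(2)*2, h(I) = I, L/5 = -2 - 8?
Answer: 44250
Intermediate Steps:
L = -50 (L = 5*(-2 - 8) = 5*(-10) = -50)
J = 4 (J = 2*2 = 4)
d(v, X) = -59 (d(v, X) = 5 - 1*4³ = 5 - 1*64 = 5 - 64 = -59)
(L*15)*d(-5, 2) = -50*15*(-59) = -750*(-59) = 44250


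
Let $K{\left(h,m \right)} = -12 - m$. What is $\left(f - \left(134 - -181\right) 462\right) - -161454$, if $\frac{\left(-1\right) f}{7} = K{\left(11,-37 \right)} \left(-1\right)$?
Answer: $16099$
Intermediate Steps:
$f = 175$ ($f = - 7 \left(-12 - -37\right) \left(-1\right) = - 7 \left(-12 + 37\right) \left(-1\right) = - 7 \cdot 25 \left(-1\right) = \left(-7\right) \left(-25\right) = 175$)
$\left(f - \left(134 - -181\right) 462\right) - -161454 = \left(175 - \left(134 - -181\right) 462\right) - -161454 = \left(175 - \left(134 + 181\right) 462\right) + 161454 = \left(175 - 315 \cdot 462\right) + 161454 = \left(175 - 145530\right) + 161454 = -145355 + 161454 = 16099$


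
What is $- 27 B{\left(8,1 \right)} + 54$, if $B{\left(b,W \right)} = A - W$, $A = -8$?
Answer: $297$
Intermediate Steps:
$B{\left(b,W \right)} = -8 - W$
$- 27 B{\left(8,1 \right)} + 54 = - 27 \left(-8 - 1\right) + 54 = \left(-27\right) \left(-9\right) + 54 = 243 + 54 = 297$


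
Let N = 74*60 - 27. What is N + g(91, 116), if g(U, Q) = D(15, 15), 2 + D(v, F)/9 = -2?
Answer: 4377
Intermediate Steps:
D(v, F) = -36 (D(v, F) = -18 + 9*(-2) = -18 - 18 = -36)
g(U, Q) = -36
N = 4413 (N = 4440 - 27 = 4413)
N + g(91, 116) = 4413 - 36 = 4377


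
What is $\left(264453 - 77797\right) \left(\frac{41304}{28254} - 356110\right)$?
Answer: $- \frac{313006266025536}{4709} \approx -6.647 \cdot 10^{10}$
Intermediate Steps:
$\left(264453 - 77797\right) \left(\frac{41304}{28254} - 356110\right) = 186656 \left(41304 \cdot \frac{1}{28254} - 356110\right) = 186656 \left(\frac{6884}{4709} - 356110\right) = 186656 \left(- \frac{1676915106}{4709}\right) = - \frac{313006266025536}{4709}$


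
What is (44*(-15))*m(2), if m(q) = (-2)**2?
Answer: -2640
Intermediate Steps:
m(q) = 4
(44*(-15))*m(2) = (44*(-15))*4 = -660*4 = -2640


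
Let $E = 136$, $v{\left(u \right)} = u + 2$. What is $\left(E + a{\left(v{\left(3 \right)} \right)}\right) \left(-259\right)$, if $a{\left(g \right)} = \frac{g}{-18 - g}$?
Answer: $- \frac{808857}{23} \approx -35168.0$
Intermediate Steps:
$v{\left(u \right)} = 2 + u$
$\left(E + a{\left(v{\left(3 \right)} \right)}\right) \left(-259\right) = \left(136 - \frac{2 + 3}{18 + \left(2 + 3\right)}\right) \left(-259\right) = \left(136 - \frac{5}{18 + 5}\right) \left(-259\right) = \left(136 - \frac{5}{23}\right) \left(-259\right) = \frac{3123}{23} \left(-259\right) = - \frac{808857}{23}$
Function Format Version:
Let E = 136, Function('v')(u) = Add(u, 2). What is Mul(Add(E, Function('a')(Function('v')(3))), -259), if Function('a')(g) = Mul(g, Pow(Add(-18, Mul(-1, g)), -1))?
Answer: Rational(-808857, 23) ≈ -35168.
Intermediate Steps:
Function('v')(u) = Add(2, u)
Mul(Add(E, Function('a')(Function('v')(3))), -259) = Mul(Add(136, Mul(-1, Add(2, 3), Pow(Add(18, Add(2, 3)), -1))), -259) = Mul(Add(136, Mul(-1, 5, Pow(Add(18, 5), -1))), -259) = Mul(Add(136, Mul(-1, 5, Pow(23, -1))), -259) = Mul(Add(136, Mul(-1, 5, Rational(1, 23))), -259) = Mul(Add(136, Rational(-5, 23)), -259) = Mul(Rational(3123, 23), -259) = Rational(-808857, 23)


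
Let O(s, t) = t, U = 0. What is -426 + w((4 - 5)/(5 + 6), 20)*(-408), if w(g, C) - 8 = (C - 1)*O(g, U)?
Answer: -3690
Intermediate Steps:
w(g, C) = 8 (w(g, C) = 8 + (C - 1)*0 = 8 + (-1 + C)*0 = 8 + 0 = 8)
-426 + w((4 - 5)/(5 + 6), 20)*(-408) = -426 + 8*(-408) = -426 - 3264 = -3690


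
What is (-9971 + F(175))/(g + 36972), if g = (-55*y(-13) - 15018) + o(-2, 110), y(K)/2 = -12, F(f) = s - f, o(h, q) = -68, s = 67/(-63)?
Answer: -639265/1461978 ≈ -0.43726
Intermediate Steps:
s = -67/63 (s = 67*(-1/63) = -67/63 ≈ -1.0635)
F(f) = -67/63 - f
y(K) = -24 (y(K) = 2*(-12) = -24)
g = -13766 (g = (-55*(-24) - 15018) - 68 = (1320 - 15018) - 68 = -13698 - 68 = -13766)
(-9971 + F(175))/(g + 36972) = (-9971 + (-67/63 - 1*175))/(-13766 + 36972) = (-9971 + (-67/63 - 175))/23206 = (-9971 - 11092/63)*(1/23206) = -639265/63*1/23206 = -639265/1461978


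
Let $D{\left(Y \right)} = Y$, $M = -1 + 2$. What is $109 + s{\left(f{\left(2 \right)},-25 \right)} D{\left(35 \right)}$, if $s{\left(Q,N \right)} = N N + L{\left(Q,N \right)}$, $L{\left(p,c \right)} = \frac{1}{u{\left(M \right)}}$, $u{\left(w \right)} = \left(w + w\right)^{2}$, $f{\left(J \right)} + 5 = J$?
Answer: $\frac{87971}{4} \approx 21993.0$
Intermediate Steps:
$M = 1$
$f{\left(J \right)} = -5 + J$
$u{\left(w \right)} = 4 w^{2}$ ($u{\left(w \right)} = \left(2 w\right)^{2} = 4 w^{2}$)
$L{\left(p,c \right)} = \frac{1}{4}$ ($L{\left(p,c \right)} = \frac{1}{4 \cdot 1^{2}} = \frac{1}{4 \cdot 1} = \frac{1}{4}$)
$s{\left(Q,N \right)} = \frac{1}{4} + N^{2}$ ($s{\left(Q,N \right)} = N N + \frac{1}{4} = N^{2} + \frac{1}{4} = \frac{1}{4} + N^{2}$)
$109 + s{\left(f{\left(2 \right)},-25 \right)} D{\left(35 \right)} = 109 + \left(\frac{1}{4} + \left(-25\right)^{2}\right) 35 = 109 + \left(\frac{1}{4} + 625\right) 35 = 109 + \frac{2501}{4} \cdot 35 = 109 + \frac{87535}{4} = \frac{87971}{4}$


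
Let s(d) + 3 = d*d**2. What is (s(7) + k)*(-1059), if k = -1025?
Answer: 725415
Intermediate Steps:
s(d) = -3 + d**3 (s(d) = -3 + d*d**2 = -3 + d**3)
(s(7) + k)*(-1059) = ((-3 + 7**3) - 1025)*(-1059) = ((-3 + 343) - 1025)*(-1059) = (340 - 1025)*(-1059) = -685*(-1059) = 725415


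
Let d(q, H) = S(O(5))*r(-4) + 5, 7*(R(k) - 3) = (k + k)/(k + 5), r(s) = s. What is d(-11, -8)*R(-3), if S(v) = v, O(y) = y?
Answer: -270/7 ≈ -38.571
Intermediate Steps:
R(k) = 3 + 2*k/(7*(5 + k)) (R(k) = 3 + ((k + k)/(k + 5))/7 = 3 + ((2*k)/(5 + k))/7 = 3 + (2*k/(5 + k))/7 = 3 + 2*k/(7*(5 + k)))
d(q, H) = -15 (d(q, H) = 5*(-4) + 5 = -20 + 5 = -15)
d(-11, -8)*R(-3) = -15*(105 + 23*(-3))/(7*(5 - 3)) = -15*(105 - 69)/(7*2) = -15*36/(7*2) = -15*18/7 = -270/7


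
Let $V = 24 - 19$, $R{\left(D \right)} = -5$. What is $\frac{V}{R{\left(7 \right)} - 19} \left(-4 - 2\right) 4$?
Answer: $5$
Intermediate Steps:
$V = 5$ ($V = 24 - 19 = 5$)
$\frac{V}{R{\left(7 \right)} - 19} \left(-4 - 2\right) 4 = \frac{5}{-5 - 19} \left(-4 - 2\right) 4 = \frac{5}{-24} \left(\left(-6\right) 4\right) = 5 \left(- \frac{1}{24}\right) \left(-24\right) = \left(- \frac{5}{24}\right) \left(-24\right) = 5$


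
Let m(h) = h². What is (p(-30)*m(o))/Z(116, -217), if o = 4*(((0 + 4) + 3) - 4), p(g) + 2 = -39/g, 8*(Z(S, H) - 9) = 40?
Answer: -36/5 ≈ -7.2000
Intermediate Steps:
Z(S, H) = 14 (Z(S, H) = 9 + (⅛)*40 = 9 + 5 = 14)
p(g) = -2 - 39/g
o = 12 (o = 4*((4 + 3) - 4) = 4*(7 - 4) = 4*3 = 12)
(p(-30)*m(o))/Z(116, -217) = ((-2 - 39/(-30))*12²)/14 = ((-2 - 39*(-1/30))*144)*(1/14) = ((-2 + 13/10)*144)*(1/14) = -7/10*144*(1/14) = -504/5*1/14 = -36/5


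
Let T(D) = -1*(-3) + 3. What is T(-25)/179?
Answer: 6/179 ≈ 0.033520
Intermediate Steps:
T(D) = 6 (T(D) = 3 + 3 = 6)
T(-25)/179 = 6/179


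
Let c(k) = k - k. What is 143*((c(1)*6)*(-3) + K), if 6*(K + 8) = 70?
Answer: 1573/3 ≈ 524.33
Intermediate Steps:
K = 11/3 (K = -8 + (1/6)*70 = -8 + 35/3 = 11/3 ≈ 3.6667)
c(k) = 0
143*((c(1)*6)*(-3) + K) = 143*((0*6)*(-3) + 11/3) = 143*(0*(-3) + 11/3) = 143*(0 + 11/3) = 143*(11/3) = 1573/3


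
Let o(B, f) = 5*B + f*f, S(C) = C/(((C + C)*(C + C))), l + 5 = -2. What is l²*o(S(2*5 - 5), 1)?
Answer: 245/4 ≈ 61.250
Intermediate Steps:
l = -7 (l = -5 - 2 = -7)
S(C) = 1/(4*C) (S(C) = C/(((2*C)*(2*C))) = C/((4*C²)) = C*(1/(4*C²)) = 1/(4*C))
o(B, f) = f² + 5*B (o(B, f) = 5*B + f² = f² + 5*B)
l²*o(S(2*5 - 5), 1) = (-7)²*(1² + 5*(1/(4*(2*5 - 5)))) = 49*(1 + 5*(1/(4*(10 - 5)))) = 49*(1 + 5*((¼)/5)) = 49*(1 + 5*((¼)*(⅕))) = 49*(1 + 5*(1/20)) = 49*(1 + ¼) = 49*(5/4) = 245/4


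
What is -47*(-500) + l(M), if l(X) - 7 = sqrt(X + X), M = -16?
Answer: 23507 + 4*I*sqrt(2) ≈ 23507.0 + 5.6569*I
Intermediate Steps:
l(X) = 7 + sqrt(2)*sqrt(X) (l(X) = 7 + sqrt(X + X) = 7 + sqrt(2*X) = 7 + sqrt(2)*sqrt(X))
-47*(-500) + l(M) = -47*(-500) + (7 + sqrt(2)*sqrt(-16)) = 23500 + (7 + sqrt(2)*(4*I)) = 23500 + (7 + 4*I*sqrt(2)) = 23507 + 4*I*sqrt(2)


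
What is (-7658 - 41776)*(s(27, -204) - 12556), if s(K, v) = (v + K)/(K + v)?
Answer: 620643870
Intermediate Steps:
s(K, v) = 1 (s(K, v) = (K + v)/(K + v) = 1)
(-7658 - 41776)*(s(27, -204) - 12556) = (-7658 - 41776)*(1 - 12556) = -49434*(-12555) = 620643870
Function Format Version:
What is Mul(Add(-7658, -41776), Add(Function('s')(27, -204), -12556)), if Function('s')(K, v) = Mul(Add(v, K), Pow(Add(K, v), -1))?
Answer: 620643870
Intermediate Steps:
Function('s')(K, v) = 1 (Function('s')(K, v) = Mul(Add(K, v), Pow(Add(K, v), -1)) = 1)
Mul(Add(-7658, -41776), Add(Function('s')(27, -204), -12556)) = Mul(Add(-7658, -41776), Add(1, -12556)) = Mul(-49434, -12555) = 620643870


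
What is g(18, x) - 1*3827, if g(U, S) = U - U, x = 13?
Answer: -3827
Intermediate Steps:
g(U, S) = 0
g(18, x) - 1*3827 = 0 - 1*3827 = 0 - 3827 = -3827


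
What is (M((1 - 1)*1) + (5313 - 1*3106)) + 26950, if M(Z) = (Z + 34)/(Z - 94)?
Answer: 1370362/47 ≈ 29157.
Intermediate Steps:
M(Z) = (34 + Z)/(-94 + Z)
(M((1 - 1)*1) + (5313 - 1*3106)) + 26950 = ((34 + (1 - 1)*1)/(-94 + (1 - 1)*1) + (5313 - 1*3106)) + 26950 = ((34 + 0*1)/(-94 + 0*1) + (5313 - 3106)) + 26950 = ((34 + 0)/(-94 + 0) + 2207) + 26950 = (34/(-94) + 2207) + 26950 = (-1/94*34 + 2207) + 26950 = (-17/47 + 2207) + 26950 = 103712/47 + 26950 = 1370362/47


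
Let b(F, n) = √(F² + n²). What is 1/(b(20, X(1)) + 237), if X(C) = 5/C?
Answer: 237/55744 - 5*√17/55744 ≈ 0.0038818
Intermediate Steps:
1/(b(20, X(1)) + 237) = 1/(√(20² + (5/1)²) + 237) = 1/(√(400 + (5*1)²) + 237) = 1/(√(400 + 5²) + 237) = 1/(√(400 + 25) + 237) = 1/(√425 + 237) = 1/(5*√17 + 237) = 1/(237 + 5*√17)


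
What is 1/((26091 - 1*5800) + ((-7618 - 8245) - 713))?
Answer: 1/3715 ≈ 0.00026918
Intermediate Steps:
1/((26091 - 1*5800) + ((-7618 - 8245) - 713)) = 1/((26091 - 5800) + (-15863 - 713)) = 1/(20291 - 16576) = 1/3715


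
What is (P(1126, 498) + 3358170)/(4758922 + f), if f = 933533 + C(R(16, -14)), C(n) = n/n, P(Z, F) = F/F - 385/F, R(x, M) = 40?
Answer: 1672368773/2834843088 ≈ 0.58993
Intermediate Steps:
P(Z, F) = 1 - 385/F
C(n) = 1
f = 933534 (f = 933533 + 1 = 933534)
(P(1126, 498) + 3358170)/(4758922 + f) = ((-385 + 498)/498 + 3358170)/(4758922 + 933534) = ((1/498)*113 + 3358170)/5692456 = (113/498 + 3358170)*(1/5692456) = (1672368773/498)*(1/5692456) = 1672368773/2834843088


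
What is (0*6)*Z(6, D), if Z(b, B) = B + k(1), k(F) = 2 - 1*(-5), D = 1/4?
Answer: 0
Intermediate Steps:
D = 1/4 (D = 1*(1/4) = 1/4 ≈ 0.25000)
k(F) = 7 (k(F) = 2 + 5 = 7)
Z(b, B) = 7 + B (Z(b, B) = B + 7 = 7 + B)
(0*6)*Z(6, D) = (0*6)*(7 + 1/4) = 0*(29/4) = 0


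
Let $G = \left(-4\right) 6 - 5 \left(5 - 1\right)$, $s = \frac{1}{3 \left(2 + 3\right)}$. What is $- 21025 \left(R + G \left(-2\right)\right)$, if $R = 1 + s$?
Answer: $- \frac{5617880}{3} \approx -1.8726 \cdot 10^{6}$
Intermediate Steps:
$s = \frac{1}{15}$ ($s = \frac{1}{3 \cdot 5} = \frac{1}{15} \approx 0.066667$)
$R = \frac{16}{15}$ ($R = 1 + \frac{1}{15} = \frac{16}{15} \approx 1.0667$)
$G = -44$ ($G = -24 - 20 = -44$)
$- 21025 \left(R + G \left(-2\right)\right) = - 21025 \left(\frac{16}{15} - -88\right) = - 21025 \left(\frac{16}{15} + 88\right) = \left(-21025\right) \frac{1336}{15} = - \frac{5617880}{3}$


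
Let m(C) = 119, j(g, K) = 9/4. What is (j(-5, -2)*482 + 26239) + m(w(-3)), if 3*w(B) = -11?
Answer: 54885/2 ≈ 27443.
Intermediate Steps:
j(g, K) = 9/4 (j(g, K) = 9*(¼) = 9/4)
w(B) = -11/3 (w(B) = (⅓)*(-11) = -11/3)
(j(-5, -2)*482 + 26239) + m(w(-3)) = ((9/4)*482 + 26239) + 119 = (2169/2 + 26239) + 119 = 54647/2 + 119 = 54885/2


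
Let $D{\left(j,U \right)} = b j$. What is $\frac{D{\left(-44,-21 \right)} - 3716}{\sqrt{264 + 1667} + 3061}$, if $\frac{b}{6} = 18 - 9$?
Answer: $- \frac{9323806}{4683895} + \frac{3046 \sqrt{1931}}{4683895} \approx -1.962$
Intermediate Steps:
$b = 54$ ($b = 6 \left(18 - 9\right) = 6 \cdot 9 = 54$)
$D{\left(j,U \right)} = 54 j$
$\frac{D{\left(-44,-21 \right)} - 3716}{\sqrt{264 + 1667} + 3061} = \frac{54 \left(-44\right) - 3716}{\sqrt{264 + 1667} + 3061} = \frac{-2376 - 3716}{\sqrt{1931} + 3061} = - \frac{6092}{3061 + \sqrt{1931}}$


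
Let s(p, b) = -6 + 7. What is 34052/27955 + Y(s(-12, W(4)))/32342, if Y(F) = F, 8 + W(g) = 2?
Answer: 1101337739/904120610 ≈ 1.2181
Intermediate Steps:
W(g) = -6 (W(g) = -8 + 2 = -6)
s(p, b) = 1
34052/27955 + Y(s(-12, W(4)))/32342 = 34052/27955 + 1/32342 = 1101337739/904120610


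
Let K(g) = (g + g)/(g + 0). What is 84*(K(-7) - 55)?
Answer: -4452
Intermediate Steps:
K(g) = 2 (K(g) = (2*g)/g = 2)
84*(K(-7) - 55) = 84*(2 - 55) = 84*(-53) = -4452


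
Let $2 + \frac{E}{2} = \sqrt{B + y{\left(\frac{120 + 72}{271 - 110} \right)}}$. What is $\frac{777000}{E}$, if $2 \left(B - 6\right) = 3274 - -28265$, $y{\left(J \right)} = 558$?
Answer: $\frac{1554000}{32659} + \frac{388500 \sqrt{65334}}{32659} \approx 3088.2$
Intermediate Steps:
$B = \frac{31551}{2}$ ($B = 6 + \frac{3274 - -28265}{2} = 6 + \frac{3274 + 28265}{2} = 6 + \frac{1}{2} \cdot 31539 = 6 + \frac{31539}{2} = \frac{31551}{2} \approx 15776.0$)
$E = -4 + \sqrt{65334}$ ($E = -4 + 2 \sqrt{\frac{31551}{2} + 558} = -4 + 2 \sqrt{\frac{32667}{2}} = -4 + 2 \frac{\sqrt{65334}}{2} = -4 + \sqrt{65334} \approx 251.61$)
$\frac{777000}{E} = \frac{777000}{-4 + \sqrt{65334}}$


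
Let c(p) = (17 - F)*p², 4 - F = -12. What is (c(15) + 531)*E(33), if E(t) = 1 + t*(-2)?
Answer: -49140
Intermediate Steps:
F = 16 (F = 4 - 1*(-12) = 4 + 12 = 16)
c(p) = p² (c(p) = (17 - 1*16)*p² = (17 - 16)*p² = 1*p² = p²)
E(t) = 1 - 2*t
(c(15) + 531)*E(33) = (15² + 531)*(1 - 2*33) = (225 + 531)*(1 - 66) = 756*(-65) = -49140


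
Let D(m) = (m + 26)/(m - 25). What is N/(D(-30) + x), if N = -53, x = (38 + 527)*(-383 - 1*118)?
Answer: 2915/15568571 ≈ 0.00018724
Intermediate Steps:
D(m) = (26 + m)/(-25 + m)
x = -283065 (x = 565*(-383 - 118) = 565*(-501) = -283065)
N/(D(-30) + x) = -53/((26 - 30)/(-25 - 30) - 283065) = -53/(-4/(-55) - 283065) = -53/(-1/55*(-4) - 283065) = -53/(4/55 - 283065) = -53/(-15568571/55) = -53*(-55/15568571) = 2915/15568571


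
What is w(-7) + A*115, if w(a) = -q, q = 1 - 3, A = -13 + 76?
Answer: 7247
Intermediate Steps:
A = 63
q = -2
w(a) = 2 (w(a) = -1*(-2) = 2)
w(-7) + A*115 = 2 + 63*115 = 2 + 7245 = 7247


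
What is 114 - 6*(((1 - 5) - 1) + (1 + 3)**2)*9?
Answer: -480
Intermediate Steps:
114 - 6*(((1 - 5) - 1) + (1 + 3)**2)*9 = 114 - 6*((-4 - 1) + 4**2)*9 = 114 - 6*(-5 + 16)*9 = 114 - 6*11*9 = 114 - 66*9 = 114 - 594 = -480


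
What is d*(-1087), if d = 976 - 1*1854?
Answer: 954386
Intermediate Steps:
d = -878 (d = 976 - 1854 = -878)
d*(-1087) = -878*(-1087) = 954386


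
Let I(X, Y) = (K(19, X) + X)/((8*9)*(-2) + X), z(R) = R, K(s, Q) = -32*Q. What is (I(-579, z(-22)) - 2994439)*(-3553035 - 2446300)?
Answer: 4329514784254970/241 ≈ 1.7965e+13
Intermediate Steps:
I(X, Y) = -31*X/(-144 + X) (I(X, Y) = (-32*X + X)/((8*9)*(-2) + X) = (-31*X)/(72*(-2) + X) = (-31*X)/(-144 + X) = -31*X/(-144 + X))
(I(-579, z(-22)) - 2994439)*(-3553035 - 2446300) = (-31*(-579)/(-144 - 579) - 2994439)*(-3553035 - 2446300) = (-31*(-579)/(-723) - 2994439)*(-5999335) = (-31*(-579)*(-1/723) - 2994439)*(-5999335) = (-5983/241 - 2994439)*(-5999335) = -721665782/241*(-5999335) = 4329514784254970/241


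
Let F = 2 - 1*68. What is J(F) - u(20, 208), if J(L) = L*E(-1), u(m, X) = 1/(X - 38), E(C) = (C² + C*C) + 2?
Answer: -44881/170 ≈ -264.01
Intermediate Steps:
E(C) = 2 + 2*C² (E(C) = (C² + C²) + 2 = 2*C² + 2 = 2 + 2*C²)
u(m, X) = 1/(-38 + X)
F = -66 (F = 2 - 68 = -66)
J(L) = 4*L (J(L) = L*(2 + 2*(-1)²) = L*(2 + 2*1) = L*(2 + 2) = L*4 = 4*L)
J(F) - u(20, 208) = 4*(-66) - 1/(-38 + 208) = -264 - 1/170 = -44881/170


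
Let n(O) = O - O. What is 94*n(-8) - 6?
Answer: -6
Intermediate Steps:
n(O) = 0
94*n(-8) - 6 = 94*0 - 6 = 0 - 6 = -6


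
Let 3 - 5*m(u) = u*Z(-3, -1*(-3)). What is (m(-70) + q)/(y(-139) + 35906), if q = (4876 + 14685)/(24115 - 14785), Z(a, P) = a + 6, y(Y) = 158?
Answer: 417019/336477120 ≈ 0.0012394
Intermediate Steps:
Z(a, P) = 6 + a
q = 19561/9330 ≈ 2.0966
m(u) = ⅗ - 3*u/5 (m(u) = ⅗ - u*(6 - 3)/5 = ⅗ - u*3/5 = ⅗ - 3*u/5)
(m(-70) + q)/(y(-139) + 35906) = ((⅗ - ⅗*(-70)) + 19561/9330)/(158 + 35906) = ((⅗ + 42) + 19561/9330)/36064 = (213/5 + 19561/9330)*(1/36064) = (417019/9330)*(1/36064) = 417019/336477120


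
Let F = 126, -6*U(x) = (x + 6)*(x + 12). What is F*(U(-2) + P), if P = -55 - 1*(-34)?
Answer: -3486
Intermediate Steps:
U(x) = -(6 + x)*(12 + x)/6 (U(x) = -(x + 6)*(x + 12)/6 = -(6 + x)*(12 + x)/6)
P = -21 (P = -55 + 34 = -21)
F*(U(-2) + P) = 126*((-12 - 3*(-2) - ⅙*(-2)²) - 21) = 126*((-12 + 6 - ⅙*4) - 21) = 126*((-12 + 6 - ⅔) - 21) = 126*(-20/3 - 21) = 126*(-83/3) = -3486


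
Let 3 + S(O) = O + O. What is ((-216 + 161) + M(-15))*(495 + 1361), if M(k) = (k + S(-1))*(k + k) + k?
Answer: 983680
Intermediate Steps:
S(O) = -3 + 2*O (S(O) = -3 + (O + O) = -3 + 2*O)
M(k) = k + 2*k*(-5 + k) (M(k) = (k + (-3 + 2*(-1)))*(k + k) + k = (k + (-3 - 2))*(2*k) + k = (k - 5)*(2*k) + k = (-5 + k)*(2*k) + k = 2*k*(-5 + k) + k = k + 2*k*(-5 + k))
((-216 + 161) + M(-15))*(495 + 1361) = ((-216 + 161) - 15*(-9 + 2*(-15)))*(495 + 1361) = (-55 - 15*(-9 - 30))*1856 = (-55 - 15*(-39))*1856 = (-55 + 585)*1856 = 530*1856 = 983680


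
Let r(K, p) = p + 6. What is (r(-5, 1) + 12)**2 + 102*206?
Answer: 21373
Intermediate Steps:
r(K, p) = 6 + p
(r(-5, 1) + 12)**2 + 102*206 = ((6 + 1) + 12)**2 + 102*206 = (7 + 12)**2 + 21012 = 19**2 + 21012 = 361 + 21012 = 21373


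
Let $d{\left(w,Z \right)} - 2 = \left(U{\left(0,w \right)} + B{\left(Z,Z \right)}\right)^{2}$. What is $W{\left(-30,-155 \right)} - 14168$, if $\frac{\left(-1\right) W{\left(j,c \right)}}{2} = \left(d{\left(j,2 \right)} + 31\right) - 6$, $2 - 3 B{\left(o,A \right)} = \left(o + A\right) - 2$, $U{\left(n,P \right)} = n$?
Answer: $-14222$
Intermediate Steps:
$B{\left(o,A \right)} = \frac{4}{3} - \frac{A}{3} - \frac{o}{3}$ ($B{\left(o,A \right)} = \frac{2}{3} - \frac{\left(o + A\right) - 2}{3} = \frac{2}{3} - \frac{\left(A + o\right) - 2}{3} = \frac{2}{3} - \frac{-2 + A + o}{3} = \frac{2}{3} - \left(- \frac{2}{3} + \frac{A}{3} + \frac{o}{3}\right) = \frac{4}{3} - \frac{A}{3} - \frac{o}{3}$)
$d{\left(w,Z \right)} = 2 + \left(\frac{4}{3} - \frac{2 Z}{3}\right)^{2}$ ($d{\left(w,Z \right)} = 2 + \left(0 - \left(- \frac{4}{3} + \frac{2 Z}{3}\right)\right)^{2} = 2 + \left(\frac{4}{3} - \frac{2 Z}{3}\right)^{2}$)
$W{\left(j,c \right)} = -54$ ($W{\left(j,c \right)} = - 2 \left(\left(\left(2 + \frac{4 \left(-2 + 2\right)^{2}}{9}\right) + 31\right) - 6\right) = - 2 \left(\left(\left(2 + \frac{4 \cdot 0^{2}}{9}\right) + 31\right) - 6\right) = - 2 \left(\left(\left(2 + \frac{4}{9} \cdot 0\right) + 31\right) - 6\right) = - 2 \left(\left(\left(2 + 0\right) + 31\right) - 6\right) = - 2 \left(\left(2 + 31\right) - 6\right) = - 2 \left(33 - 6\right) = \left(-2\right) 27 = -54$)
$W{\left(-30,-155 \right)} - 14168 = -54 - 14168 = -14222$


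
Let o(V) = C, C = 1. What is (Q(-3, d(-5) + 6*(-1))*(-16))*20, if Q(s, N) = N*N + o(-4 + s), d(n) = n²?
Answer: -115840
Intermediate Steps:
o(V) = 1
Q(s, N) = 1 + N² (Q(s, N) = N*N + 1 = N² + 1 = 1 + N²)
(Q(-3, d(-5) + 6*(-1))*(-16))*20 = ((1 + ((-5)² + 6*(-1))²)*(-16))*20 = ((1 + (25 - 6)²)*(-16))*20 = ((1 + 19²)*(-16))*20 = ((1 + 361)*(-16))*20 = (362*(-16))*20 = -5792*20 = -115840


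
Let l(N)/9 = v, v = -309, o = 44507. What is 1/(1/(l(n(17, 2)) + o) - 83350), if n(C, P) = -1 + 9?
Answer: -41726/3477862099 ≈ -1.1998e-5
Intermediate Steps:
n(C, P) = 8
l(N) = -2781 (l(N) = 9*(-309) = -2781)
1/(1/(l(n(17, 2)) + o) - 83350) = 1/(1/(-2781 + 44507) - 83350) = 1/(1/41726 - 83350) = 1/(-3477862099/41726) = -41726/3477862099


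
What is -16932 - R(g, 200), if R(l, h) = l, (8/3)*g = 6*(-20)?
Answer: -16887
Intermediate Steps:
g = -45 (g = 3*(6*(-20))/8 = (3/8)*(-120) = -45)
-16932 - R(g, 200) = -16932 - 1*(-45) = -16932 + 45 = -16887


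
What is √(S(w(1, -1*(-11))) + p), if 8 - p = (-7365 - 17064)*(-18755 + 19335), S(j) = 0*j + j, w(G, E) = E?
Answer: √14168839 ≈ 3764.2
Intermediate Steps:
S(j) = j (S(j) = 0 + j = j)
p = 14168828 (p = 8 - (-7365 - 17064)*(-18755 + 19335) = 8 - (-24429)*580 = 8 - 1*(-14168820) = 8 + 14168820 = 14168828)
√(S(w(1, -1*(-11))) + p) = √(-1*(-11) + 14168828) = √(11 + 14168828) = √14168839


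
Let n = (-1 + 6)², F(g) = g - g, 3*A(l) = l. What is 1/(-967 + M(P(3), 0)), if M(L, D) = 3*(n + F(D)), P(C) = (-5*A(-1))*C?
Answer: -1/892 ≈ -0.0011211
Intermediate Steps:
A(l) = l/3
F(g) = 0
n = 25 (n = 5² = 25)
P(C) = 5*C/3 (P(C) = (-5*(-1)/3)*C = (-5*(-⅓))*C = 5*C/3)
M(L, D) = 75 (M(L, D) = 3*(25 + 0) = 3*25 = 75)
1/(-967 + M(P(3), 0)) = 1/(-967 + 75) = 1/(-892) = -1/892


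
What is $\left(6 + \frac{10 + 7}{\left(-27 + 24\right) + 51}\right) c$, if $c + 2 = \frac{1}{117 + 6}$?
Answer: $- \frac{74725}{5904} \approx -12.657$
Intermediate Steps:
$c = - \frac{245}{123}$ ($c = -2 + \frac{1}{117 + 6} = -2 + \frac{1}{123} = - \frac{245}{123} \approx -1.9919$)
$\left(6 + \frac{10 + 7}{\left(-27 + 24\right) + 51}\right) c = \left(6 + \frac{10 + 7}{\left(-27 + 24\right) + 51}\right) \left(- \frac{245}{123}\right) = \left(6 + \frac{17}{-3 + 51}\right) \left(- \frac{245}{123}\right) = \left(6 + \frac{17}{48}\right) \left(- \frac{245}{123}\right) = \frac{305}{48} \left(- \frac{245}{123}\right) = - \frac{74725}{5904}$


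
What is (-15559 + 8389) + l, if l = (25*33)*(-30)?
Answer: -31920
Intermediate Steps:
l = -24750 (l = 825*(-30) = -24750)
(-15559 + 8389) + l = (-15559 + 8389) - 24750 = -7170 - 24750 = -31920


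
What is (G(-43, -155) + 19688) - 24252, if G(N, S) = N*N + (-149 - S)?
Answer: -2709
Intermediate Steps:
G(N, S) = -149 + N² - S (G(N, S) = N² + (-149 - S) = -149 + N² - S)
(G(-43, -155) + 19688) - 24252 = ((-149 + (-43)² - 1*(-155)) + 19688) - 24252 = ((-149 + 1849 + 155) + 19688) - 24252 = (1855 + 19688) - 24252 = 21543 - 24252 = -2709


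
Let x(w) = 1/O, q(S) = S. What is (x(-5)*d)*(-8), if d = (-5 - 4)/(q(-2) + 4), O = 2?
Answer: 18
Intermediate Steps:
x(w) = 1/2
d = -9/2 (d = (-5 - 4)/(-2 + 4) = -9/2 ≈ -4.5000)
(x(-5)*d)*(-8) = ((1/2)*(-9/2))*(-8) = -9/4*(-8) = 18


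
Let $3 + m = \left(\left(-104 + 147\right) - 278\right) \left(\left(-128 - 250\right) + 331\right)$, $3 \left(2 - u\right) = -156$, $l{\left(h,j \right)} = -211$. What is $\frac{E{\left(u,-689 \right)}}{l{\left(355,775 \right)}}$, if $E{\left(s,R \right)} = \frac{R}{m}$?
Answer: $\frac{689}{2329862} \approx 0.00029573$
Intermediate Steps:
$u = 54$ ($u = 2 - -52 = 2 + 52 = 54$)
$m = 11042$ ($m = -3 + \left(\left(-104 + 147\right) - 278\right) \left(\left(-128 - 250\right) + 331\right) = -3 + \left(43 - 278\right) \left(-378 + 331\right) = -3 - -11045 = -3 + 11045 = 11042$)
$E{\left(s,R \right)} = \frac{R}{11042}$
$\frac{E{\left(u,-689 \right)}}{l{\left(355,775 \right)}} = \frac{\frac{1}{11042} \left(-689\right)}{-211} = \left(- \frac{689}{11042}\right) \left(- \frac{1}{211}\right) = \frac{689}{2329862}$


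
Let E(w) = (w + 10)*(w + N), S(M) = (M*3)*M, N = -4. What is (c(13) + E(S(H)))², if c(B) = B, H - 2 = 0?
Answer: 35721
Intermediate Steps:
H = 2 (H = 2 + 0 = 2)
S(M) = 3*M² (S(M) = (3*M)*M = 3*M²)
E(w) = (-4 + w)*(10 + w) (E(w) = (w + 10)*(w - 4) = (10 + w)*(-4 + w) = (-4 + w)*(10 + w))
(c(13) + E(S(H)))² = (13 + (-40 + (3*2²)² + 6*(3*2²)))² = (13 + (-40 + (3*4)² + 6*(3*4)))² = (13 + (-40 + 12² + 6*12))² = (13 + (-40 + 144 + 72))² = (13 + 176)² = 189² = 35721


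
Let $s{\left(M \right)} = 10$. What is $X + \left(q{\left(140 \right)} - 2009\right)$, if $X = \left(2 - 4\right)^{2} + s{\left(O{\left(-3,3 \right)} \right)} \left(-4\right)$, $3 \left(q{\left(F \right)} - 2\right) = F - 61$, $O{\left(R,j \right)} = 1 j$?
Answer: $- \frac{6050}{3} \approx -2016.7$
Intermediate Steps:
$O{\left(R,j \right)} = j$
$q{\left(F \right)} = - \frac{55}{3} + \frac{F}{3}$ ($q{\left(F \right)} = 2 + \frac{F - 61}{3} = 2 + \frac{-61 + F}{3} = 2 + \left(- \frac{61}{3} + \frac{F}{3}\right) = - \frac{55}{3} + \frac{F}{3}$)
$X = -36$ ($X = \left(2 - 4\right)^{2} + 10 \left(-4\right) = \left(-2\right)^{2} - 40 = 4 - 40 = -36$)
$X + \left(q{\left(140 \right)} - 2009\right) = -36 + \left(\left(- \frac{55}{3} + \frac{1}{3} \cdot 140\right) - 2009\right) = -36 + \left(\left(- \frac{55}{3} + \frac{140}{3}\right) - 2009\right) = -36 + \left(\frac{85}{3} - 2009\right) = -36 - \frac{5942}{3} = - \frac{6050}{3}$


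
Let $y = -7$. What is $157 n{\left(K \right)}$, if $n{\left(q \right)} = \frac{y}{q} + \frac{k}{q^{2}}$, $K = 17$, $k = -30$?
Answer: $- \frac{23393}{289} \approx -80.945$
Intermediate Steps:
$n{\left(q \right)} = - \frac{30}{q^{2}} - \frac{7}{q}$ ($n{\left(q \right)} = - \frac{7}{q} - \frac{30}{q^{2}} = - \frac{30}{q^{2}} - \frac{7}{q}$)
$157 n{\left(K \right)} = 157 \frac{-30 - 119}{289} = 157 \cdot \frac{1}{289} \left(-149\right) = 157 \left(- \frac{149}{289}\right) = - \frac{23393}{289}$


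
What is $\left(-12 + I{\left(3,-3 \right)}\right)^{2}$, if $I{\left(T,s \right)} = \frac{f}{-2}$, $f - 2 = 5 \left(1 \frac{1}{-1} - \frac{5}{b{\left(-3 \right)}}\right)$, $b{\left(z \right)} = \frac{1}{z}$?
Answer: $2304$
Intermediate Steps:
$f = 72$ ($f = 2 + 5 \left(1 \frac{1}{-1} - \frac{5}{\frac{1}{-3}}\right) = 2 + 5 \left(1 \left(-1\right) - \frac{5}{- \frac{1}{3}}\right) = 2 + 5 \left(-1 - -15\right) = 2 + 5 \left(-1 + 15\right) = 2 + 5 \cdot 14 = 2 + 70 = 72$)
$I{\left(T,s \right)} = -36$ ($I{\left(T,s \right)} = \frac{1}{-2} \cdot 72 = \left(- \frac{1}{2}\right) 72 = -36$)
$\left(-12 + I{\left(3,-3 \right)}\right)^{2} = \left(-12 - 36\right)^{2} = \left(-48\right)^{2} = 2304$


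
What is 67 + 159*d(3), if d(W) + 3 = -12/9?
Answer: -622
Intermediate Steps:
d(W) = -13/3 (d(W) = -3 - 12/9 = -3 - 12*⅑ = -3 - 4/3 = -13/3)
67 + 159*d(3) = 67 + 159*(-13/3) = 67 - 689 = -622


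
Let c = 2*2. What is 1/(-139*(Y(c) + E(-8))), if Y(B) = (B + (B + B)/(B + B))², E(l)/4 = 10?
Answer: -1/9035 ≈ -0.00011068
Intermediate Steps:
E(l) = 40 (E(l) = 4*10 = 40)
c = 4
Y(B) = (1 + B)² (Y(B) = (B + (2*B)/((2*B)))² = (B + (2*B)*(1/(2*B)))² = (B + 1)² = (1 + B)²)
1/(-139*(Y(c) + E(-8))) = 1/(-139*((1 + 4)² + 40)) = 1/(-139*(5² + 40)) = 1/(-139*(25 + 40)) = 1/(-139*65) = 1/(-9035) = -1/9035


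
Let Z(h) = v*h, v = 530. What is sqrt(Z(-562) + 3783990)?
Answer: sqrt(3486130) ≈ 1867.1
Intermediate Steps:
Z(h) = 530*h
sqrt(Z(-562) + 3783990) = sqrt(530*(-562) + 3783990) = sqrt(-297860 + 3783990) = sqrt(3486130)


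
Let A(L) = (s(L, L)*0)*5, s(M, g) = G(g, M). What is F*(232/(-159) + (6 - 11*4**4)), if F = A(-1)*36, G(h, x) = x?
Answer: 0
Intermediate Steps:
s(M, g) = M
A(L) = 0 (A(L) = (L*0)*5 = 0*5 = 0)
F = 0 (F = 0*36 = 0)
F*(232/(-159) + (6 - 11*4**4)) = 0*(232/(-159) + (6 - 11*4**4)) = 0*(232*(-1/159) + (6 - 11*256)) = 0*(-232/159 + (6 - 2816)) = 0*(-232/159 - 2810) = 0*(-447022/159) = 0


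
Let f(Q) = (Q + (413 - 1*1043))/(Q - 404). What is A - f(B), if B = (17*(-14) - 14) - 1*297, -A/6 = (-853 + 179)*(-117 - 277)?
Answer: -1518450387/953 ≈ -1.5933e+6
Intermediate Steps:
A = -1593336 (A = -6*(-853 + 179)*(-117 - 277) = -(-4044)*(-394) = -6*265556 = -1593336)
B = -549 (B = (-238 - 14) - 297 = -252 - 297 = -549)
f(Q) = (-630 + Q)/(-404 + Q) (f(Q) = (Q + (413 - 1043))/(-404 + Q) = (Q - 630)/(-404 + Q) = (-630 + Q)/(-404 + Q))
A - f(B) = -1593336 - (-630 - 549)/(-404 - 549) = -1593336 - (-1179)/(-953) = -1593336 - (-1)*(-1179)/953 = -1593336 - 1*1179/953 = -1593336 - 1179/953 = -1518450387/953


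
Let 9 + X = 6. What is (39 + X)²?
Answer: 1296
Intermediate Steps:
X = -3 (X = -9 + 6 = -3)
(39 + X)² = (39 - 3)² = 36² = 1296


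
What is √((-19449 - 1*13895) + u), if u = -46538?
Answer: I*√79882 ≈ 282.63*I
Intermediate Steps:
√((-19449 - 1*13895) + u) = √((-19449 - 1*13895) - 46538) = √((-19449 - 13895) - 46538) = √(-33344 - 46538) = √(-79882) = I*√79882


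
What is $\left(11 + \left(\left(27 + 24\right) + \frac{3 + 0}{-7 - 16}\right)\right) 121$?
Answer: $\frac{172183}{23} \approx 7486.2$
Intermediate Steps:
$\left(11 + \left(\left(27 + 24\right) + \frac{3 + 0}{-7 - 16}\right)\right) 121 = \left(11 + \left(51 + \frac{3}{-23}\right)\right) 121 = \left(11 + \left(51 + 3 \left(- \frac{1}{23}\right)\right)\right) 121 = \left(11 + \left(51 - \frac{3}{23}\right)\right) 121 = \left(11 + \frac{1170}{23}\right) 121 = \frac{1423}{23} \cdot 121 = \frac{172183}{23}$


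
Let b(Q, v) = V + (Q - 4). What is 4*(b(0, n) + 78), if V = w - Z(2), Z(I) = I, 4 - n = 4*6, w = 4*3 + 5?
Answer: 356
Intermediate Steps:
w = 17 (w = 12 + 5 = 17)
n = -20 (n = 4 - 4*6 = 4 - 1*24 = 4 - 24 = -20)
V = 15 (V = 17 - 1*2 = 17 - 2 = 15)
b(Q, v) = 11 + Q (b(Q, v) = 15 + (Q - 4) = 15 + (-4 + Q) = 11 + Q)
4*(b(0, n) + 78) = 4*((11 + 0) + 78) = 4*(11 + 78) = 4*89 = 356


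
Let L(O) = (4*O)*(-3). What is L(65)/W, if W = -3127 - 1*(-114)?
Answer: 780/3013 ≈ 0.25888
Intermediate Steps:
L(O) = -12*O
W = -3013 (W = -3127 + 114 = -3013)
L(65)/W = -12*65/(-3013) = -780*(-1/3013) = 780/3013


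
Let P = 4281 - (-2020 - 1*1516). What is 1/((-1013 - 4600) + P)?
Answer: 1/2204 ≈ 0.00045372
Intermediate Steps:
P = 7817 (P = 4281 - (-2020 - 1516) = 4281 - 1*(-3536) = 4281 + 3536 = 7817)
1/((-1013 - 4600) + P) = 1/((-1013 - 4600) + 7817) = 1/(-5613 + 7817) = 1/2204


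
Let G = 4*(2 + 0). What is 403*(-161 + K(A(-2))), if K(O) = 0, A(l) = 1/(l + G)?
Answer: -64883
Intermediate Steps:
G = 8 (G = 4*2 = 8)
A(l) = 1/(8 + l) (A(l) = 1/(l + 8) = 1/(8 + l))
403*(-161 + K(A(-2))) = 403*(-161 + 0) = 403*(-161) = -64883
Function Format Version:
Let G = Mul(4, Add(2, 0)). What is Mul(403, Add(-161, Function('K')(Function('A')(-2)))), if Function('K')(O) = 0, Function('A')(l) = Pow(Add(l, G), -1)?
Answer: -64883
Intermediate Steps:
G = 8 (G = Mul(4, 2) = 8)
Function('A')(l) = Pow(Add(8, l), -1) (Function('A')(l) = Pow(Add(l, 8), -1) = Pow(Add(8, l), -1))
Mul(403, Add(-161, Function('K')(Function('A')(-2)))) = Mul(403, Add(-161, 0)) = Mul(403, -161) = -64883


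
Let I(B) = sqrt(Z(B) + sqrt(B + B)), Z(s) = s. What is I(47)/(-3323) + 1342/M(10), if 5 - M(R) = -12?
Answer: 1342/17 - sqrt(47 + sqrt(94))/3323 ≈ 78.939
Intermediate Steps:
M(R) = 17 (M(R) = 5 - 1*(-12) = 5 + 12 = 17)
I(B) = sqrt(B + sqrt(2)*sqrt(B)) (I(B) = sqrt(B + sqrt(B + B)) = sqrt(B + sqrt(2*B)) = sqrt(B + sqrt(2)*sqrt(B)))
I(47)/(-3323) + 1342/M(10) = sqrt(47 + sqrt(2)*sqrt(47))/(-3323) + 1342/17 = sqrt(47 + sqrt(94))*(-1/3323) + 1342*(1/17) = -sqrt(47 + sqrt(94))/3323 + 1342/17 = 1342/17 - sqrt(47 + sqrt(94))/3323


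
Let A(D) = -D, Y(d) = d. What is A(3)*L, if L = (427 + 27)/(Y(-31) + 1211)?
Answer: -681/590 ≈ -1.1542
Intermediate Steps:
L = 227/590 (L = (427 + 27)/(-31 + 1211) = 454/1180 = 454*(1/1180) = 227/590 ≈ 0.38475)
A(3)*L = -1*3*(227/590) = -3*227/590 = -681/590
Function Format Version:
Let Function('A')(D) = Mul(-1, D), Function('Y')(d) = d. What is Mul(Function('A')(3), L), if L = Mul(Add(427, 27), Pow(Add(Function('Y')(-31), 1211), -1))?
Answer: Rational(-681, 590) ≈ -1.1542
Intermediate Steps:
L = Rational(227, 590) (L = Mul(Add(427, 27), Pow(Add(-31, 1211), -1)) = Mul(454, Pow(1180, -1)) = Mul(454, Rational(1, 1180)) = Rational(227, 590) ≈ 0.38475)
Mul(Function('A')(3), L) = Mul(Mul(-1, 3), Rational(227, 590)) = Mul(-3, Rational(227, 590)) = Rational(-681, 590)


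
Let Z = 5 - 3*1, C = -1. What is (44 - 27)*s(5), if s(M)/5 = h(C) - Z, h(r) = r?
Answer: -255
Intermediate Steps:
Z = 2 (Z = 5 - 3 = 2)
s(M) = -15 (s(M) = 5*(-1 - 1*2) = 5*(-1 - 2) = 5*(-3) = -15)
(44 - 27)*s(5) = (44 - 27)*(-15) = 17*(-15) = -255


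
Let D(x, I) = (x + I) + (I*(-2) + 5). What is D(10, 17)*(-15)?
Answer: 30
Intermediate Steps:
D(x, I) = 5 + x - I (D(x, I) = (I + x) + (-2*I + 5) = (I + x) + (5 - 2*I) = 5 + x - I)
D(10, 17)*(-15) = (5 + 10 - 1*17)*(-15) = (5 + 10 - 17)*(-15) = -2*(-15) = 30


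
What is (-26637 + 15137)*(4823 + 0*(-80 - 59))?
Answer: -55464500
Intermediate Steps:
(-26637 + 15137)*(4823 + 0*(-80 - 59)) = -11500*(4823 + 0*(-139)) = -11500*(4823 + 0) = -11500*4823 = -55464500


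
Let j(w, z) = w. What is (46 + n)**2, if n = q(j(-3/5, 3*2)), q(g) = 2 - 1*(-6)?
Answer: 2916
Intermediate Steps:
q(g) = 8 (q(g) = 2 + 6 = 8)
n = 8
(46 + n)**2 = (46 + 8)**2 = 54**2 = 2916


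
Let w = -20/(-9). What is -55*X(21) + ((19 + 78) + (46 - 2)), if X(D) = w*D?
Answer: -7277/3 ≈ -2425.7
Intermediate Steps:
w = 20/9 (w = -20*(-⅑) = 20/9 ≈ 2.2222)
X(D) = 20*D/9
-55*X(21) + ((19 + 78) + (46 - 2)) = -1100*21/9 + ((19 + 78) + (46 - 2)) = -55*140/3 + (97 + 44) = -7700/3 + 141 = -7277/3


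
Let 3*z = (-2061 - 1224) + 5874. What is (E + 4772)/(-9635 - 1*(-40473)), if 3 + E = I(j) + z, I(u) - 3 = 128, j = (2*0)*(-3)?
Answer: 339/1814 ≈ 0.18688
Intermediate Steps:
j = 0 (j = 0*(-3) = 0)
I(u) = 131 (I(u) = 3 + 128 = 131)
z = 863 (z = ((-2061 - 1224) + 5874)/3 = (-3285 + 5874)/3 = (⅓)*2589 = 863)
E = 991 (E = -3 + (131 + 863) = -3 + 994 = 991)
(E + 4772)/(-9635 - 1*(-40473)) = (991 + 4772)/(-9635 - 1*(-40473)) = 5763/(-9635 + 40473) = 5763/30838 = 5763*(1/30838) = 339/1814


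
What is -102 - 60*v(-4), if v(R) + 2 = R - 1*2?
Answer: 378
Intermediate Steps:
v(R) = -4 + R (v(R) = -2 + (R - 1*2) = -2 + (R - 2) = -2 + (-2 + R) = -4 + R)
-102 - 60*v(-4) = -102 - 60*(-4 - 4) = -102 - 60*(-8) = -102 + 480 = 378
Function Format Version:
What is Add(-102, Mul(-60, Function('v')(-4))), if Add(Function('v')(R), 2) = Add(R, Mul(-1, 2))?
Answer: 378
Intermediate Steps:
Function('v')(R) = Add(-4, R) (Function('v')(R) = Add(-2, Add(R, Mul(-1, 2))) = Add(-2, Add(R, -2)) = Add(-2, Add(-2, R)) = Add(-4, R))
Add(-102, Mul(-60, Function('v')(-4))) = Add(-102, Mul(-60, Add(-4, -4))) = Add(-102, Mul(-60, -8)) = Add(-102, 480) = 378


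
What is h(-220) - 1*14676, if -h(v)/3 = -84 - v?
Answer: -15084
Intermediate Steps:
h(v) = 252 + 3*v (h(v) = -3*(-84 - v) = 252 + 3*v)
h(-220) - 1*14676 = (252 + 3*(-220)) - 1*14676 = (252 - 660) - 14676 = -408 - 14676 = -15084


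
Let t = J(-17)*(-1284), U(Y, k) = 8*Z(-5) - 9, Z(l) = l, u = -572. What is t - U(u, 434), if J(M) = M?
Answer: 21877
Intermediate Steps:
U(Y, k) = -49 (U(Y, k) = 8*(-5) - 9 = -40 - 9 = -49)
t = 21828 (t = -17*(-1284) = 21828)
t - U(u, 434) = 21828 - 1*(-49) = 21828 + 49 = 21877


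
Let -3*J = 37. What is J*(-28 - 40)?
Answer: 2516/3 ≈ 838.67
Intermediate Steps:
J = -37/3 (J = -1/3*37 = -37/3 ≈ -12.333)
J*(-28 - 40) = -37*(-28 - 40)/3 = -37/3*(-68) = 2516/3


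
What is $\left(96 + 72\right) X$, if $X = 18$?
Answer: $3024$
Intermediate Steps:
$\left(96 + 72\right) X = \left(96 + 72\right) 18 = 168 \cdot 18 = 3024$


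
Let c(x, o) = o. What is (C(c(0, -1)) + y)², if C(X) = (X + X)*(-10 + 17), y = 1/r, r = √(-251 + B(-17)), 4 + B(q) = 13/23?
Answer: (40964 + I*√33649)²/8561476 ≈ 196.0 + 1.7554*I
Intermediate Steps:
B(q) = -79/23 (B(q) = -4 + 13/23 = -79/23)
r = 2*I*√33649/23 (r = √(-251 - 79/23) = √(-5852/23) = 2*I*√33649/23 ≈ 15.951*I)
y = -I*√33649/2926 (y = 1/(2*I*√33649/23) = -I*√33649/2926 ≈ -0.062692*I)
C(X) = 14*X (C(X) = (2*X)*7 = 14*X)
(C(c(0, -1)) + y)² = (14*(-1) - I*√33649/2926)² = (-14 - I*√33649/2926)²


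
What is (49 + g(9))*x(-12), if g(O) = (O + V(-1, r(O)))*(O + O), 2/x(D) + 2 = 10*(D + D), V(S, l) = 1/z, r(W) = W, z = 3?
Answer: -217/121 ≈ -1.7934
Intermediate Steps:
V(S, l) = ⅓ (V(S, l) = 1/3 = ⅓)
x(D) = 2/(-2 + 20*D) (x(D) = 2/(-2 + 10*(D + D)) = 2/(-2 + 10*(2*D)) = 2/(-2 + 20*D))
g(O) = 2*O*(⅓ + O) (g(O) = (O + ⅓)*(O + O) = (⅓ + O)*(2*O) = 2*O*(⅓ + O))
(49 + g(9))*x(-12) = (49 + (⅔)*9*(1 + 3*9))/(-1 + 10*(-12)) = (49 + (⅔)*9*(1 + 27))/(-1 - 120) = (49 + (⅔)*9*28)/(-121) = (49 + 168)*(-1/121) = 217*(-1/121) = -217/121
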